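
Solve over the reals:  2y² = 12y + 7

Rearrange to standard form: 2y² - 12y - 7 = 0.
Discriminant: (-12)² − 4·2·(-7) = 200.
Quadratic formula: y = (12 ± √200) / 4.
So y = 3 + 5·√(2)/2 ≈ 6.5355 or y = 3 - 5·√(2)/2 ≈ -0.5355.

y = -0.5355 or y = 6.5355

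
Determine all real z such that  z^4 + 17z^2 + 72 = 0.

Let u = z^2. The equation becomes u^2 + 17u + 72 = 0.
Factor: (u + 9)(u + 8) = 0, so u = -9 or u = -8.
z^2 = -9 < 0 has no real solution.
z^2 = -8 < 0 has no real solution.

No real solutions.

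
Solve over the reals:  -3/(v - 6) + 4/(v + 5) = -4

Multiply both sides by (v - 6)(v + 5):
-3(v + 5) + 4(v - 6) = -4(v - 6)(v + 5).
Expand and collect terms: -4v^2 + 3v + 159 = 0.
By the quadratic formula, v = (-3 +/- sqrt(2553)) / -8, so v ~= -5.9409 or v ~= 6.6909.
Neither value makes a denominator zero (v != 6, v != -5), so both are valid.

v = -5.9409 or v = 6.6909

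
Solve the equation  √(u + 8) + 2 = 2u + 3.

u = 1

Isolate the radical: √(u + 8) = 2u + 1.
Square both sides: u + 8 = (2u + 1)².
Expand and rearrange: 4u² + 3u - 7 = 0.
Solving gives u = 1 or u = -1.75.
Check each candidate in the original equation:
  u = 1: √(9) = 3, while 2u + 1 = 3 — valid.
  u = -1.75: √(6.25) = 2.5, while 2u + 1 = -2.5 — extraneous.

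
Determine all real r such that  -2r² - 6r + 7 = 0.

Discriminant: (-6)² − 4·(-2)·7 = 92.
Quadratic formula: r = (6 ± √92) / (-4).
So r = -√(23)/2 - 3/2 ≈ -3.8979 or r = -3/2 + √(23)/2 ≈ 0.8979.

r = -3.8979 or r = 0.8979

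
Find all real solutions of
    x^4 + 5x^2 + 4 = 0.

No real solutions.

Let u = x^2. The equation becomes u^2 + 5u + 4 = 0.
Factor: (u + 4)(u + 1) = 0, so u = -4 or u = -1.
x^2 = -4 < 0 has no real solution.
x^2 = -1 < 0 has no real solution.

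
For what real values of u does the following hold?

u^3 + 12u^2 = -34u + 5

u = -7.1401 or u = -5 or u = 0.1401

Rearrange: u^3 + 12u^2 + 34u - 5 = 0.
Possible rational roots are divisors of -5. Testing u = -5 gives 0, so (u + 5) is a factor.
Divide: u^3 + 12u^2 + 34u - 5 = (u + 5)(u^2 + 7u - 1).
Apply the quadratic formula to u^2 + 7u - 1 = 0: u = (-7 +/- sqrt(53))/2, i.e. u ~= 0.1401 or u ~= -7.1401.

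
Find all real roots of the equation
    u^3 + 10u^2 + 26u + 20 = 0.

u = -6.4495 or u = -2 or u = -1.5505

Possible rational roots are divisors of 20. Testing u = -2 gives 0, so (u + 2) is a factor.
Divide: u^3 + 10u^2 + 26u + 20 = (u + 2)(u^2 + 8u + 10).
Apply the quadratic formula to u^2 + 8u + 10 = 0: u = (-8 +/- sqrt(24))/2, i.e. u ~= -1.5505 or u ~= -6.4495.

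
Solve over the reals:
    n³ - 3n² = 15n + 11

Rearrange: n³ - 3n² - 15n - 11 = 0.
Possible rational roots are divisors of -11. Testing n = -1 gives 0, so (n + 1) is a factor.
Divide: n³ - 3n² - 15n - 11 = (n + 1)(n² - 4n - 11).
Apply the quadratic formula to n² - 4n - 11 = 0: n = (4 ± √60)/2, i.e. n ≈ 5.873 or n ≈ -1.873.

n = -1.873 or n = -1 or n = 5.873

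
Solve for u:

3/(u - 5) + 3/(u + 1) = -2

u = -2.8541 or u = 3.8541

Multiply both sides by (u - 5)(u + 1):
3(u + 1) + 3(u - 5) = -2(u - 5)(u + 1).
Expand and collect terms: -2u² + 2u + 22 = 0.
By the quadratic formula, u = (-2 ± √180) / -4, so u ≈ -2.8541 or u ≈ 3.8541.
Neither value makes a denominator zero (u ≠ 5, u ≠ -1), so both are valid.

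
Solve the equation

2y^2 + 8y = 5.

y = -4.5495 or y = 0.5495

Rearrange to standard form: 2y^2 + 8y - 5 = 0.
Discriminant: (8)^2 - 4*2*(-5) = 104.
Quadratic formula: y = (-8 +/- sqrt(104)) / 4.
So y = -2 + sqrt(26)/2 ~= 0.5495 or y = -sqrt(26)/2 - 2 ~= -4.5495.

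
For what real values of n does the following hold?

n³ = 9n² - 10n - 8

Rearrange: n³ - 9n² + 10n + 8 = 0.
Possible rational roots are divisors of 8. Testing n = 2 gives 0, so (n - 2) is a factor.
Divide: n³ - 9n² + 10n + 8 = (n - 2)(n² - 7n - 4).
Apply the quadratic formula to n² - 7n - 4 = 0: n = (7 ± √65)/2, i.e. n ≈ 7.5311 or n ≈ -0.5311.

n = -0.5311 or n = 2 or n = 7.5311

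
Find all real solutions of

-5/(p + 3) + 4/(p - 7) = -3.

Multiply both sides by (p + 3)(p - 7):
-5(p - 7) + 4(p + 3) = -3(p + 3)(p - 7).
Expand and collect terms: -3p² + 13p + 16 = 0.
Factor or apply the quadratic formula: p = -1 or p = 5.3333.
Neither value makes a denominator zero (p ≠ -3, p ≠ 7), so both are valid.

p = -1 or p = 5.3333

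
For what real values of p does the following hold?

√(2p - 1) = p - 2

p = 5

Square both sides: 2p - 1 = (p - 2)².
Expand and rearrange: p² - 6p + 5 = 0.
Solving gives p = 5 or p = 1.
Check each candidate in the original equation:
  p = 5: √(9) = 3, while p - 2 = 3 — valid.
  p = 1: √(1) = 1, while p - 2 = -1 — extraneous.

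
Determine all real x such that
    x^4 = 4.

x = -1.4142 or x = 1.4142

Let u = x^2. The equation becomes u^2 - 4 = 0.
Factor: (u - 2)(u + 2) = 0, so u = 2 or u = -2.
x^2 = 2 gives x = +/-sqrt(2) ~= +/-1.4142.
x^2 = -2 < 0 has no real solution.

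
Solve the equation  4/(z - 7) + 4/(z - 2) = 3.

Multiply both sides by (z - 7)(z - 2):
4(z - 2) + 4(z - 7) = 3(z - 7)(z - 2).
Expand and collect terms: 3z^2 - 35z + 78 = 0.
Factor or apply the quadratic formula: z = 8.6667 or z = 3.
Neither value makes a denominator zero (z != 7, z != 2), so both are valid.

z = 3 or z = 8.6667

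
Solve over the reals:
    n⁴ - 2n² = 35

n = -2.6458 or n = 2.6458

Let u = n². The equation becomes u² - 2u - 35 = 0.
Factor: (u + 5)(u - 7) = 0, so u = -5 or u = 7.
n² = -5 < 0 has no real solution.
n² = 7 gives n = ±√(7) ≈ ±2.6458.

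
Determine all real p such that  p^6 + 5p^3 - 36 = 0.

Let u = p^3. The equation becomes u^2 + 5u - 36 = 0.
Factor: (u + 9)(u - 4) = 0, so u = -9 or u = 4.
p^3 = -9 gives p = -(9)^(1/3) ~= -2.0801.
p^3 = 4 gives p = (4)^(1/3) ~= 1.5874.

p = -2.0801 or p = 1.5874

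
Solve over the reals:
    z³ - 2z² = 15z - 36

z = -4 or z = 3

Rearrange: z³ - 2z² - 15z + 36 = 0.
Possible rational roots are divisors of 36. Testing z = -4 gives 0, so (z + 4) is a factor.
Divide: z³ - 2z² - 15z + 36 = (z + 4)(z² - 6z + 9).
The quadratic has the repeated root z = 3.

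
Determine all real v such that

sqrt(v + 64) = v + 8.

Square both sides: v + 64 = (v + 8)^2.
Expand and rearrange: v^2 + 15v = 0.
Solving gives v = 0 or v = -15.
Check each candidate in the original equation:
  v = 0: sqrt(64) = 8, while v + 8 = 8 — valid.
  v = -15: sqrt(49) = 7, while v + 8 = -7 — extraneous.

v = 0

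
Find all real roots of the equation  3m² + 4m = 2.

Rearrange to standard form: 3m² + 4m - 2 = 0.
Discriminant: (4)² − 4·3·(-2) = 40.
Quadratic formula: m = (-4 ± √40) / 6.
So m = -2/3 + √(10)/3 ≈ 0.3874 or m = -√(10)/3 - 2/3 ≈ -1.7208.

m = -1.7208 or m = 0.3874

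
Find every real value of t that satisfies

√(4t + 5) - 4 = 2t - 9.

Isolate the radical: √(4t + 5) = 2t - 5.
Square both sides: 4t + 5 = (2t - 5)².
Expand and rearrange: 4t² - 24t + 20 = 0.
Solving gives t = 5 or t = 1.
Check each candidate in the original equation:
  t = 5: √(25) = 5, while 2t - 5 = 5 — valid.
  t = 1: √(9) = 3, while 2t - 5 = -3 — extraneous.

t = 5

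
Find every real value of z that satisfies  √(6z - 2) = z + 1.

Square both sides: 6z - 2 = (z + 1)².
Expand and rearrange: z² - 4z + 3 = 0.
Solving gives z = 3 or z = 1.
Check each candidate in the original equation:
  z = 3: √(16) = 4, while z + 1 = 4 — valid.
  z = 1: √(4) = 2, while z + 1 = 2 — valid.

z = 1 or z = 3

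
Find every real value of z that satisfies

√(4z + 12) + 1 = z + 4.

z = -3 or z = 1

Isolate the radical: √(4z + 12) = z + 3.
Square both sides: 4z + 12 = (z + 3)².
Expand and rearrange: z² + 2z - 3 = 0.
Solving gives z = 1 or z = -3.
Check each candidate in the original equation:
  z = 1: √(16) = 4, while z + 3 = 4 — valid.
  z = -3: √(0) = 0, while z + 3 = 0 — valid.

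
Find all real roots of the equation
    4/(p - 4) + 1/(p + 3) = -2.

Multiply both sides by (p - 4)(p + 3):
4(p + 3) + (p - 4) = -2(p - 4)(p + 3).
Expand and collect terms: -2p^2 - 3p + 16 = 0.
By the quadratic formula, p = (3 +/- sqrt(137)) / -4, so p ~= -3.6762 or p ~= 2.1762.
Neither value makes a denominator zero (p != 4, p != -3), so both are valid.

p = -3.6762 or p = 2.1762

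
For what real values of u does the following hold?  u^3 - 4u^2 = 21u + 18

u = -2 or u = -1.2426 or u = 7.2426

Rearrange: u^3 - 4u^2 - 21u - 18 = 0.
Possible rational roots are divisors of -18. Testing u = -2 gives 0, so (u + 2) is a factor.
Divide: u^3 - 4u^2 - 21u - 18 = (u + 2)(u^2 - 6u - 9).
Apply the quadratic formula to u^2 - 6u - 9 = 0: u = (6 +/- sqrt(72))/2, i.e. u ~= 7.2426 or u ~= -1.2426.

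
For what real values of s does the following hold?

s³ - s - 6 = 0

s = 2

Possible rational roots are divisors of -6. Testing s = 2 gives 0, so (s - 2) is a factor.
Divide: s³ - s - 6 = (s - 2)(s² + 2s + 3).
The quadratic s² + 2s + 3 has discriminant -8 < 0, so no further real roots.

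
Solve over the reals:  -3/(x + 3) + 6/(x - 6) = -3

x = -1.6458 or x = 3.6458

Multiply both sides by (x + 3)(x - 6):
-3(x - 6) + 6(x + 3) = -3(x + 3)(x - 6).
Expand and collect terms: -3x² + 6x + 18 = 0.
By the quadratic formula, x = (-6 ± √252) / -6, so x ≈ -1.6458 or x ≈ 3.6458.
Neither value makes a denominator zero (x ≠ -3, x ≠ 6), so both are valid.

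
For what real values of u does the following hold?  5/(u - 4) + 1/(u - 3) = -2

Multiply both sides by (u - 4)(u - 3):
5(u - 3) + (u - 4) = -2(u - 4)(u - 3).
Expand and collect terms: -2u² + 8u - 5 = 0.
By the quadratic formula, u = (-8 ± √24) / -4, so u ≈ 0.7753 or u ≈ 3.2247.
Neither value makes a denominator zero (u ≠ 4, u ≠ 3), so both are valid.

u = 0.7753 or u = 3.2247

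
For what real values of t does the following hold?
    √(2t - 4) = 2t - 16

Square both sides: 2t - 4 = (2t - 16)².
Expand and rearrange: 4t² - 66t + 260 = 0.
Solving gives t = 10 or t = 6.5.
Check each candidate in the original equation:
  t = 10: √(16) = 4, while 2t - 16 = 4 — valid.
  t = 6.5: √(9) = 3, while 2t - 16 = -3 — extraneous.

t = 10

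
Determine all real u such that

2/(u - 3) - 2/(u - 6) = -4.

u = 2.5635 or u = 6.4365

Multiply both sides by (u - 3)(u - 6):
2(u - 6) - 2(u - 3) = -4(u - 3)(u - 6).
Expand and collect terms: -4u² + 36u - 66 = 0.
By the quadratic formula, u = (-36 ± √240) / -8, so u ≈ 2.5635 or u ≈ 6.4365.
Neither value makes a denominator zero (u ≠ 3, u ≠ 6), so both are valid.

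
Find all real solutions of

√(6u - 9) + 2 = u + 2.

u = 3

Isolate the radical: √(6u - 9) = u.
Square both sides: 6u - 9 = (u)².
Expand and rearrange: u² - 6u + 9 = 0.
This gives the repeated root u = 3.
Check in the original equation:
  u = 3: √(9) = 3, while u = 3 — valid.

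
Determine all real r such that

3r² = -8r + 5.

Rearrange to standard form: 3r² + 8r - 5 = 0.
Discriminant: (8)² − 4·3·(-5) = 124.
Quadratic formula: r = (-8 ± √124) / 6.
So r = -4/3 + √(31)/3 ≈ 0.5226 or r = -√(31)/3 - 4/3 ≈ -3.1893.

r = -3.1893 or r = 0.5226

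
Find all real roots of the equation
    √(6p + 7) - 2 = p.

Isolate the radical: √(6p + 7) = p + 2.
Square both sides: 6p + 7 = (p + 2)².
Expand and rearrange: p² - 2p - 3 = 0.
Solving gives p = 3 or p = -1.
Check each candidate in the original equation:
  p = 3: √(25) = 5, while p + 2 = 5 — valid.
  p = -1: √(1) = 1, while p + 2 = 1 — valid.

p = -1 or p = 3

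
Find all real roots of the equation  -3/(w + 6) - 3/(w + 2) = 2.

w = -8 or w = -3

Multiply both sides by (w + 6)(w + 2):
-3(w + 2) - 3(w + 6) = 2(w + 6)(w + 2).
Expand and collect terms: 2w^2 + 22w + 48 = 0.
Factor or apply the quadratic formula: w = -3 or w = -8.
Neither value makes a denominator zero (w != -6, w != -2), so both are valid.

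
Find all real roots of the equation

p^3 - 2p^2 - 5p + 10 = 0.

Possible rational roots are divisors of 10. Testing p = 2 gives 0, so (p - 2) is a factor.
Divide: p^3 - 2p^2 - 5p + 10 = (p - 2)(p^2 - 5).
Apply the quadratic formula to p^2 - 5 = 0: p = (0 +/- sqrt(20))/2, i.e. p ~= 2.2361 or p ~= -2.2361.

p = -2.2361 or p = 2 or p = 2.2361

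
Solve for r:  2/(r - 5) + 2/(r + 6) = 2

Multiply both sides by (r - 5)(r + 6):
2(r + 6) + 2(r - 5) = 2(r - 5)(r + 6).
Expand and collect terms: 2r² - 2r - 62 = 0.
By the quadratic formula, r = (2 ± √500) / 4, so r ≈ 6.0902 or r ≈ -5.0902.
Neither value makes a denominator zero (r ≠ 5, r ≠ -6), so both are valid.

r = -5.0902 or r = 6.0902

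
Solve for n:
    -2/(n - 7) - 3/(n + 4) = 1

n = -7.4807 or n = 5.4807

Multiply both sides by (n - 7)(n + 4):
-2(n + 4) - 3(n - 7) = (n - 7)(n + 4).
Expand and collect terms: n² + 2n - 41 = 0.
By the quadratic formula, n = (-2 ± √168) / 2, so n ≈ 5.4807 or n ≈ -7.4807.
Neither value makes a denominator zero (n ≠ 7, n ≠ -4), so both are valid.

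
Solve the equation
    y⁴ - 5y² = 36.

Let u = y². The equation becomes u² - 5u - 36 = 0.
Factor: (u + 4)(u - 9) = 0, so u = -4 or u = 9.
y² = -4 < 0 has no real solution.
y² = 9 gives y = ±3.

y = -3 or y = 3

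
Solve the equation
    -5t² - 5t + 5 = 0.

t = -1.618 or t = 0.618

Discriminant: (-5)² − 4·(-5)·5 = 125.
Quadratic formula: t = (5 ± √125) / (-10).
So t = -√(5)/2 - 1/2 ≈ -1.618 or t = -1/2 + √(5)/2 ≈ 0.618.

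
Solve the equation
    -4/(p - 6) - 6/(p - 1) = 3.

Multiply both sides by (p - 6)(p - 1):
-4(p - 1) - 6(p - 6) = 3(p - 6)(p - 1).
Expand and collect terms: 3p^2 - 11p - 22 = 0.
By the quadratic formula, p = (11 +/- sqrt(385)) / 6, so p ~= 5.1036 or p ~= -1.4369.
Neither value makes a denominator zero (p != 6, p != 1), so both are valid.

p = -1.4369 or p = 5.1036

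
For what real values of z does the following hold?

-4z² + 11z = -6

Rearrange to standard form: -4z² + 11z + 6 = 0.
Discriminant: (11)² − 4·(-4)·6 = 217.
Quadratic formula: z = (-11 ± √217) / (-8).
So z = 11/8 - √(217)/8 ≈ -0.4664 or z = 11/8 + √(217)/8 ≈ 3.2164.

z = -0.4664 or z = 3.2164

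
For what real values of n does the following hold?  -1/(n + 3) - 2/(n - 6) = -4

n = -2.7635 or n = 6.5135

Multiply both sides by (n + 3)(n - 6):
-(n - 6) - 2(n + 3) = -4(n + 3)(n - 6).
Expand and collect terms: -4n^2 + 15n + 72 = 0.
By the quadratic formula, n = (-15 +/- sqrt(1377)) / -8, so n ~= -2.7635 or n ~= 6.5135.
Neither value makes a denominator zero (n != -3, n != 6), so both are valid.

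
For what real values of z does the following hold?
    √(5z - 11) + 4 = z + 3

Isolate the radical: √(5z - 11) = z - 1.
Square both sides: 5z - 11 = (z - 1)².
Expand and rearrange: z² - 7z + 12 = 0.
Solving gives z = 4 or z = 3.
Check each candidate in the original equation:
  z = 4: √(9) = 3, while z - 1 = 3 — valid.
  z = 3: √(4) = 2, while z - 1 = 2 — valid.

z = 3 or z = 4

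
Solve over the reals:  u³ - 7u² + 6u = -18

Rearrange: u³ - 7u² + 6u + 18 = 0.
Possible rational roots are divisors of 18. Testing u = 3 gives 0, so (u - 3) is a factor.
Divide: u³ - 7u² + 6u + 18 = (u - 3)(u² - 4u - 6).
Apply the quadratic formula to u² - 4u - 6 = 0: u = (4 ± √40)/2, i.e. u ≈ 5.1623 or u ≈ -1.1623.

u = -1.1623 or u = 3 or u = 5.1623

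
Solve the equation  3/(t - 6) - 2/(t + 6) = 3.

t = -6.6177 or t = 6.951

Multiply both sides by (t - 6)(t + 6):
3(t + 6) - 2(t - 6) = 3(t - 6)(t + 6).
Expand and collect terms: 3t² - t - 138 = 0.
By the quadratic formula, t = (1 ± √1657) / 6, so t ≈ 6.951 or t ≈ -6.6177.
Neither value makes a denominator zero (t ≠ 6, t ≠ -6), so both are valid.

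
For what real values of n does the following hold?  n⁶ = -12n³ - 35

n = -1.9129 or n = -1.71

Let u = n³. The equation becomes u² + 12u + 35 = 0.
Factor: (u + 5)(u + 7) = 0, so u = -5 or u = -7.
n³ = -5 gives n = -∛(5) ≈ -1.71.
n³ = -7 gives n = -∛(7) ≈ -1.9129.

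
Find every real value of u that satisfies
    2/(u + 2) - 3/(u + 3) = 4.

u = -3.5687 or u = -1.6813

Multiply both sides by (u + 2)(u + 3):
2(u + 3) - 3(u + 2) = 4(u + 2)(u + 3).
Expand and collect terms: 4u² + 21u + 24 = 0.
By the quadratic formula, u = (-21 ± √57) / 8, so u ≈ -1.6813 or u ≈ -3.5687.
Neither value makes a denominator zero (u ≠ -2, u ≠ -3), so both are valid.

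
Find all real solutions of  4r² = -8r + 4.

r = -2.4142 or r = 0.4142

Rearrange to standard form: 4r² + 8r - 4 = 0.
Discriminant: (8)² − 4·4·(-4) = 128.
Quadratic formula: r = (-8 ± √128) / 8.
So r = -1 + √(2) ≈ 0.4142 or r = -√(2) - 1 ≈ -2.4142.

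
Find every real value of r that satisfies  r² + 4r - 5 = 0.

r = -5 or r = 1

Factor: (r + 5)(r - 1) = 0.
So r = -5 or r = 1.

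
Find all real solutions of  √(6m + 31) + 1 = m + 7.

Isolate the radical: √(6m + 31) = m + 6.
Square both sides: 6m + 31 = (m + 6)².
Expand and rearrange: m² + 6m + 5 = 0.
Solving gives m = -1 or m = -5.
Check each candidate in the original equation:
  m = -1: √(25) = 5, while m + 6 = 5 — valid.
  m = -5: √(1) = 1, while m + 6 = 1 — valid.

m = -5 or m = -1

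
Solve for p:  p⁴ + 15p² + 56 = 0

Let u = p². The equation becomes u² + 15u + 56 = 0.
Factor: (u + 7)(u + 8) = 0, so u = -7 or u = -8.
p² = -7 < 0 has no real solution.
p² = -8 < 0 has no real solution.

No real solutions.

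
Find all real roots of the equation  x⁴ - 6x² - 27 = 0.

x = -3 or x = 3

Let u = x². The equation becomes u² - 6u - 27 = 0.
Factor: (u - 9)(u + 3) = 0, so u = 9 or u = -3.
x² = 9 gives x = ±3.
x² = -3 < 0 has no real solution.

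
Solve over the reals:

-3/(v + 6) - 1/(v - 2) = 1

v = -9.2915 or v = 1.2915

Multiply both sides by (v + 6)(v - 2):
-3(v - 2) - (v + 6) = (v + 6)(v - 2).
Expand and collect terms: v² + 8v - 12 = 0.
By the quadratic formula, v = (-8 ± √112) / 2, so v ≈ 1.2915 or v ≈ -9.2915.
Neither value makes a denominator zero (v ≠ -6, v ≠ 2), so both are valid.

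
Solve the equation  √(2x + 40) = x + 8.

x = -2

Square both sides: 2x + 40 = (x + 8)².
Expand and rearrange: x² + 14x + 24 = 0.
Solving gives x = -2 or x = -12.
Check each candidate in the original equation:
  x = -2: √(36) = 6, while x + 8 = 6 — valid.
  x = -12: √(16) = 4, while x + 8 = -4 — extraneous.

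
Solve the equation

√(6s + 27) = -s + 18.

s = 9

Square both sides: 6s + 27 = (-s + 18)².
Expand and rearrange: s² - 42s + 297 = 0.
Solving gives s = 33 or s = 9.
Check each candidate in the original equation:
  s = 33: √(225) = 15, while -s + 18 = -15 — extraneous.
  s = 9: √(81) = 9, while -s + 18 = 9 — valid.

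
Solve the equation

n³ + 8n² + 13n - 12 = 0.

n = -4.6458 or n = -4 or n = 0.6458

Possible rational roots are divisors of -12. Testing n = -4 gives 0, so (n + 4) is a factor.
Divide: n³ + 8n² + 13n - 12 = (n + 4)(n² + 4n - 3).
Apply the quadratic formula to n² + 4n - 3 = 0: n = (-4 ± √28)/2, i.e. n ≈ 0.6458 or n ≈ -4.6458.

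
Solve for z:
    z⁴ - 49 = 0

z = -2.6458 or z = 2.6458

Let u = z². The equation becomes u² - 49 = 0.
Factor: (u - 7)(u + 7) = 0, so u = 7 or u = -7.
z² = 7 gives z = ±√(7) ≈ ±2.6458.
z² = -7 < 0 has no real solution.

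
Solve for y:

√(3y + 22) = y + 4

Square both sides: 3y + 22 = (y + 4)².
Expand and rearrange: y² + 5y - 6 = 0.
Solving gives y = 1 or y = -6.
Check each candidate in the original equation:
  y = 1: √(25) = 5, while y + 4 = 5 — valid.
  y = -6: √(4) = 2, while y + 4 = -2 — extraneous.

y = 1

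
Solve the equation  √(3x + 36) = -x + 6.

Square both sides: 3x + 36 = (-x + 6)².
Expand and rearrange: x² - 15x = 0.
Solving gives x = 15 or x = 0.
Check each candidate in the original equation:
  x = 15: √(81) = 9, while -x + 6 = -9 — extraneous.
  x = 0: √(36) = 6, while -x + 6 = 6 — valid.

x = 0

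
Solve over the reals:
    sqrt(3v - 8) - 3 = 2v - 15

v = 8

Isolate the radical: sqrt(3v - 8) = 2v - 12.
Square both sides: 3v - 8 = (2v - 12)^2.
Expand and rearrange: 4v^2 - 51v + 152 = 0.
Solving gives v = 8 or v = 4.75.
Check each candidate in the original equation:
  v = 8: sqrt(16) = 4, while 2v - 12 = 4 — valid.
  v = 4.75: sqrt(6.25) = 2.5, while 2v - 12 = -2.5 — extraneous.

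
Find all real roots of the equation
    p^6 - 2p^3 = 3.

p = -1 or p = 1.4422

Let u = p^3. The equation becomes u^2 - 2u - 3 = 0.
Factor: (u - 3)(u + 1) = 0, so u = 3 or u = -1.
p^3 = 3 gives p = (3)^(1/3) ~= 1.4422.
p^3 = -1 gives p = -1.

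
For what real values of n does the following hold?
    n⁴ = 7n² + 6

n = -2.7878 or n = 2.7878

Let u = n². The equation becomes u² - 7u - 6 = 0.
By the quadratic formula, u = 7/2 + √(73)/2 or u = 7/2 - √(73)/2.
n² = 7/2 + √(73)/2 gives n = ±√(7/2 + √(73)/2) ≈ ±2.7878.
n² = 7/2 - √(73)/2 < 0 has no real solution.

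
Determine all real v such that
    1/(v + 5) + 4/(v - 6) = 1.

Multiply both sides by (v + 5)(v - 6):
(v - 6) + 4(v + 5) = (v + 5)(v - 6).
Expand and collect terms: v² - 6v - 44 = 0.
By the quadratic formula, v = (6 ± √212) / 2, so v ≈ 10.2801 or v ≈ -4.2801.
Neither value makes a denominator zero (v ≠ -5, v ≠ 6), so both are valid.

v = -4.2801 or v = 10.2801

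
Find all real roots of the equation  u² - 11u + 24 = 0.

Factor: (u - 3)(u - 8) = 0.
So u = 3 or u = 8.

u = 3 or u = 8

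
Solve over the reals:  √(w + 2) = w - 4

w = 7

Square both sides: w + 2 = (w - 4)².
Expand and rearrange: w² - 9w + 14 = 0.
Solving gives w = 7 or w = 2.
Check each candidate in the original equation:
  w = 7: √(9) = 3, while w - 4 = 3 — valid.
  w = 2: √(4) = 2, while w - 4 = -2 — extraneous.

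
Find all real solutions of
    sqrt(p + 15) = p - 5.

Square both sides: p + 15 = (p - 5)^2.
Expand and rearrange: p^2 - 11p + 10 = 0.
Solving gives p = 10 or p = 1.
Check each candidate in the original equation:
  p = 10: sqrt(25) = 5, while p - 5 = 5 — valid.
  p = 1: sqrt(16) = 4, while p - 5 = -4 — extraneous.

p = 10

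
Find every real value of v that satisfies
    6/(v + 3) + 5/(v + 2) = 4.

Multiply both sides by (v + 3)(v + 2):
6(v + 2) + 5(v + 3) = 4(v + 3)(v + 2).
Expand and collect terms: 4v² + 9v - 3 = 0.
By the quadratic formula, v = (-9 ± √129) / 8, so v ≈ 0.2947 or v ≈ -2.5447.
Neither value makes a denominator zero (v ≠ -3, v ≠ -2), so both are valid.

v = -2.5447 or v = 0.2947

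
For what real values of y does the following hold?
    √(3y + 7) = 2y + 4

Square both sides: 3y + 7 = (2y + 4)².
Expand and rearrange: 4y² + 13y + 9 = 0.
Solving gives y = -1 or y = -2.25.
Check each candidate in the original equation:
  y = -1: √(4) = 2, while 2y + 4 = 2 — valid.
  y = -2.25: √(0.25) = 0.5, while 2y + 4 = -0.5 — extraneous.

y = -1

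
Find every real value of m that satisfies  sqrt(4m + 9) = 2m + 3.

Square both sides: 4m + 9 = (2m + 3)^2.
Expand and rearrange: 4m^2 + 8m = 0.
Solving gives m = 0 or m = -2.
Check each candidate in the original equation:
  m = 0: sqrt(9) = 3, while 2m + 3 = 3 — valid.
  m = -2: sqrt(1) = 1, while 2m + 3 = -1 — extraneous.

m = 0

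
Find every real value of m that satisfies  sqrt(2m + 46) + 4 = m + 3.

m = 9

Isolate the radical: sqrt(2m + 46) = m - 1.
Square both sides: 2m + 46 = (m - 1)^2.
Expand and rearrange: m^2 - 4m - 45 = 0.
Solving gives m = 9 or m = -5.
Check each candidate in the original equation:
  m = 9: sqrt(64) = 8, while m - 1 = 8 — valid.
  m = -5: sqrt(36) = 6, while m - 1 = -6 — extraneous.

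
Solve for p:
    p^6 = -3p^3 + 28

p = -1.9129 or p = 1.5874

Let u = p^3. The equation becomes u^2 + 3u - 28 = 0.
Factor: (u + 7)(u - 4) = 0, so u = -7 or u = 4.
p^3 = -7 gives p = -(7)^(1/3) ~= -1.9129.
p^3 = 4 gives p = (4)^(1/3) ~= 1.5874.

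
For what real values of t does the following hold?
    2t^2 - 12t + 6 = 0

Discriminant: (-12)^2 - 4*2*6 = 96.
Quadratic formula: t = (12 +/- sqrt(96)) / 4.
So t = sqrt(6) + 3 ~= 5.4495 or t = 3 - sqrt(6) ~= 0.5505.

t = 0.5505 or t = 5.4495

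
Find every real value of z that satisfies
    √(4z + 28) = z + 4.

Square both sides: 4z + 28 = (z + 4)².
Expand and rearrange: z² + 4z - 12 = 0.
Solving gives z = 2 or z = -6.
Check each candidate in the original equation:
  z = 2: √(36) = 6, while z + 4 = 6 — valid.
  z = -6: √(4) = 2, while z + 4 = -2 — extraneous.

z = 2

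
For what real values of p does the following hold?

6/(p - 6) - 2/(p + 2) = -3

Multiply both sides by (p - 6)(p + 2):
6(p + 2) - 2(p - 6) = -3(p - 6)(p + 2).
Expand and collect terms: -3p^2 + 8p + 12 = 0.
By the quadratic formula, p = (-8 +/- sqrt(208)) / -6, so p ~= -1.0704 or p ~= 3.737.
Neither value makes a denominator zero (p != 6, p != -2), so both are valid.

p = -1.0704 or p = 3.737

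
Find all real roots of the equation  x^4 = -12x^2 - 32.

Let u = x^2. The equation becomes u^2 + 12u + 32 = 0.
Factor: (u + 4)(u + 8) = 0, so u = -4 or u = -8.
x^2 = -4 < 0 has no real solution.
x^2 = -8 < 0 has no real solution.

No real solutions.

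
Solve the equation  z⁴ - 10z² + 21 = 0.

Let u = z². The equation becomes u² - 10u + 21 = 0.
Factor: (u - 3)(u - 7) = 0, so u = 3 or u = 7.
z² = 3 gives z = ±√(3) ≈ ±1.7321.
z² = 7 gives z = ±√(7) ≈ ±2.6458.

z = -2.6458 or z = -1.7321 or z = 1.7321 or z = 2.6458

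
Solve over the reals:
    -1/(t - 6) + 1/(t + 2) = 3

t = -1.6515 or t = 5.6515

Multiply both sides by (t - 6)(t + 2):
-(t + 2) + (t - 6) = 3(t - 6)(t + 2).
Expand and collect terms: 3t^2 - 12t - 28 = 0.
By the quadratic formula, t = (12 +/- sqrt(480)) / 6, so t ~= 5.6515 or t ~= -1.6515.
Neither value makes a denominator zero (t != 6, t != -2), so both are valid.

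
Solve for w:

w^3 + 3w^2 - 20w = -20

w = -6.5311 or w = 1.5311 or w = 2

Rearrange: w^3 + 3w^2 - 20w + 20 = 0.
Possible rational roots are divisors of 20. Testing w = 2 gives 0, so (w - 2) is a factor.
Divide: w^3 + 3w^2 - 20w + 20 = (w - 2)(w^2 + 5w - 10).
Apply the quadratic formula to w^2 + 5w - 10 = 0: w = (-5 +/- sqrt(65))/2, i.e. w ~= 1.5311 or w ~= -6.5311.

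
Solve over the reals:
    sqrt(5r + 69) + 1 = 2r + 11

Isolate the radical: sqrt(5r + 69) = 2r + 10.
Square both sides: 5r + 69 = (2r + 10)^2.
Expand and rearrange: 4r^2 + 35r + 31 = 0.
Solving gives r = -1 or r = -7.75.
Check each candidate in the original equation:
  r = -1: sqrt(64) = 8, while 2r + 10 = 8 — valid.
  r = -7.75: sqrt(30.25) = 5.5, while 2r + 10 = -5.5 — extraneous.

r = -1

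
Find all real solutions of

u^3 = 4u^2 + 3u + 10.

Rearrange: u^3 - 4u^2 - 3u - 10 = 0.
Possible rational roots are divisors of -10. Testing u = 5 gives 0, so (u - 5) is a factor.
Divide: u^3 - 4u^2 - 3u - 10 = (u - 5)(u^2 + u + 2).
The quadratic u^2 + u + 2 has discriminant -7 < 0, so no further real roots.

u = 5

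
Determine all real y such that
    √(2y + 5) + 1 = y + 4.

Isolate the radical: √(2y + 5) = y + 3.
Square both sides: 2y + 5 = (y + 3)².
Expand and rearrange: y² + 4y + 4 = 0.
This gives the repeated root y = -2.
Check in the original equation:
  y = -2: √(1) = 1, while y + 3 = 1 — valid.

y = -2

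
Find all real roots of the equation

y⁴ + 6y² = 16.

Let u = y². The equation becomes u² + 6u - 16 = 0.
Factor: (u - 2)(u + 8) = 0, so u = 2 or u = -8.
y² = 2 gives y = ±√(2) ≈ ±1.4142.
y² = -8 < 0 has no real solution.

y = -1.4142 or y = 1.4142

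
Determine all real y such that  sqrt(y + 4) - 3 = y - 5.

Isolate the radical: sqrt(y + 4) = y - 2.
Square both sides: y + 4 = (y - 2)^2.
Expand and rearrange: y^2 - 5y = 0.
Solving gives y = 5 or y = 0.
Check each candidate in the original equation:
  y = 5: sqrt(9) = 3, while y - 2 = 3 — valid.
  y = 0: sqrt(4) = 2, while y - 2 = -2 — extraneous.

y = 5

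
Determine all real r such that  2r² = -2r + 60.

Bring every term to one side: 2r² + 2r - 60 = 0.
Factor: 2(r - 5)(r + 6) = 0.
So r = 5 or r = -6.

r = -6 or r = 5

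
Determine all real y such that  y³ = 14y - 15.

y = -4.1926 or y = 1.1926 or y = 3

Rearrange: y³ - 14y + 15 = 0.
Possible rational roots are divisors of 15. Testing y = 3 gives 0, so (y - 3) is a factor.
Divide: y³ - 14y + 15 = (y - 3)(y² + 3y - 5).
Apply the quadratic formula to y² + 3y - 5 = 0: y = (-3 ± √29)/2, i.e. y ≈ 1.1926 or y ≈ -4.1926.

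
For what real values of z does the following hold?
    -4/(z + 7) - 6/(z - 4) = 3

Multiply both sides by (z + 7)(z - 4):
-4(z - 4) - 6(z + 7) = 3(z + 7)(z - 4).
Expand and collect terms: 3z^2 + 19z - 58 = 0.
By the quadratic formula, z = (-19 +/- sqrt(1057)) / 6, so z ~= 2.2519 or z ~= -8.5853.
Neither value makes a denominator zero (z != -7, z != 4), so both are valid.

z = -8.5853 or z = 2.2519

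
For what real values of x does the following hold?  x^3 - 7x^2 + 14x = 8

x = 1 or x = 2 or x = 4

Rearrange: x^3 - 7x^2 + 14x - 8 = 0.
Possible rational roots are divisors of -8. Testing x = 2 gives 0, so (x - 2) is a factor.
Divide: x^3 - 7x^2 + 14x - 8 = (x - 2)(x^2 - 5x + 4).
Factor the quadratic: x = 4 or x = 1.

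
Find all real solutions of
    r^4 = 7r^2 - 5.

Let u = r^2. The equation becomes u^2 - 7u + 5 = 0.
By the quadratic formula, u = sqrt(29)/2 + 7/2 or u = 7/2 - sqrt(29)/2.
r^2 = sqrt(29)/2 + 7/2 gives r = +/-sqrt(sqrt(29)/2 + 7/2) ~= +/-2.4885.
r^2 = 7/2 - sqrt(29)/2 gives r = +/-sqrt(7/2 - sqrt(29)/2) ~= +/-0.8986.

r = -2.4885 or r = -0.8986 or r = 0.8986 or r = 2.4885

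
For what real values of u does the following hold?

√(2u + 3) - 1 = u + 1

u = -1

Isolate the radical: √(2u + 3) = u + 2.
Square both sides: 2u + 3 = (u + 2)².
Expand and rearrange: u² + 2u + 1 = 0.
This gives the repeated root u = -1.
Check in the original equation:
  u = -1: √(1) = 1, while u + 2 = 1 — valid.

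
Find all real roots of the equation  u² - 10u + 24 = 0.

u = 4 or u = 6

Factor: (u - 4)(u - 6) = 0.
So u = 4 or u = 6.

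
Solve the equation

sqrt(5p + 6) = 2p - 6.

Square both sides: 5p + 6 = (2p - 6)^2.
Expand and rearrange: 4p^2 - 29p + 30 = 0.
Solving gives p = 6 or p = 1.25.
Check each candidate in the original equation:
  p = 6: sqrt(36) = 6, while 2p - 6 = 6 — valid.
  p = 1.25: sqrt(12.25) = 3.5, while 2p - 6 = -3.5 — extraneous.

p = 6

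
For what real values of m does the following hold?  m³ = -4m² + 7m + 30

m = -3.7016 or m = -3 or m = 2.7016

Rearrange: m³ + 4m² - 7m - 30 = 0.
Possible rational roots are divisors of -30. Testing m = -3 gives 0, so (m + 3) is a factor.
Divide: m³ + 4m² - 7m - 30 = (m + 3)(m² + m - 10).
Apply the quadratic formula to m² + m - 10 = 0: m = (-1 ± √41)/2, i.e. m ≈ 2.7016 or m ≈ -3.7016.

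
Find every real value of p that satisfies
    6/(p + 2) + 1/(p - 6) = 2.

p = 0.7396 or p = 6.7604

Multiply both sides by (p + 2)(p - 6):
6(p - 6) + (p + 2) = 2(p + 2)(p - 6).
Expand and collect terms: 2p^2 - 15p + 10 = 0.
By the quadratic formula, p = (15 +/- sqrt(145)) / 4, so p ~= 6.7604 or p ~= 0.7396.
Neither value makes a denominator zero (p != -2, p != 6), so both are valid.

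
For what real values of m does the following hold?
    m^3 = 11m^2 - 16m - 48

Rearrange: m^3 - 11m^2 + 16m + 48 = 0.
Possible rational roots are divisors of 48. Testing m = 4 gives 0, so (m - 4) is a factor.
Divide: m^3 - 11m^2 + 16m + 48 = (m - 4)(m^2 - 7m - 12).
Apply the quadratic formula to m^2 - 7m - 12 = 0: m = (7 +/- sqrt(97))/2, i.e. m ~= 8.4244 or m ~= -1.4244.

m = -1.4244 or m = 4 or m = 8.4244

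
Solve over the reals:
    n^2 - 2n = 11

n = -2.4641 or n = 4.4641

Rearrange to standard form: n^2 - 2n - 11 = 0.
Discriminant: (-2)^2 - 4*1*(-11) = 48.
Quadratic formula: n = (2 +/- sqrt(48)) / 2.
So n = 1 + 2*sqrt(3) ~= 4.4641 or n = 1 - 2*sqrt(3) ~= -2.4641.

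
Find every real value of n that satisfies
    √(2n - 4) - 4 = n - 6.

Isolate the radical: √(2n - 4) = n - 2.
Square both sides: 2n - 4 = (n - 2)².
Expand and rearrange: n² - 6n + 8 = 0.
Solving gives n = 4 or n = 2.
Check each candidate in the original equation:
  n = 4: √(4) = 2, while n - 2 = 2 — valid.
  n = 2: √(0) = 0, while n - 2 = 0 — valid.

n = 2 or n = 4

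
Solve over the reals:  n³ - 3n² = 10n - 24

Rearrange: n³ - 3n² - 10n + 24 = 0.
Possible rational roots are divisors of 24. Testing n = 4 gives 0, so (n - 4) is a factor.
Divide: n³ - 3n² - 10n + 24 = (n - 4)(n² + n - 6).
Factor the quadratic: n = 2 or n = -3.

n = -3 or n = 2 or n = 4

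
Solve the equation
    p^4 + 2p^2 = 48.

p = -2.4495 or p = 2.4495

Let u = p^2. The equation becomes u^2 + 2u - 48 = 0.
Factor: (u + 8)(u - 6) = 0, so u = -8 or u = 6.
p^2 = -8 < 0 has no real solution.
p^2 = 6 gives p = +/-sqrt(6) ~= +/-2.4495.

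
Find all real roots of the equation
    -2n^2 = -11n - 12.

Rearrange to standard form: -2n^2 + 11n + 12 = 0.
Discriminant: (11)^2 - 4*(-2)*12 = 217.
Quadratic formula: n = (-11 +/- sqrt(217)) / (-4).
So n = 11/4 - sqrt(217)/4 ~= -0.9327 or n = 11/4 + sqrt(217)/4 ~= 6.4327.

n = -0.9327 or n = 6.4327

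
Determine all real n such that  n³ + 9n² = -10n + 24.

n = -7.1231 or n = -3 or n = 1.1231

Rearrange: n³ + 9n² + 10n - 24 = 0.
Possible rational roots are divisors of -24. Testing n = -3 gives 0, so (n + 3) is a factor.
Divide: n³ + 9n² + 10n - 24 = (n + 3)(n² + 6n - 8).
Apply the quadratic formula to n² + 6n - 8 = 0: n = (-6 ± √68)/2, i.e. n ≈ 1.1231 or n ≈ -7.1231.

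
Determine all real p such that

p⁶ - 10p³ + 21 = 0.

p = 1.4422 or p = 1.9129

Let u = p³. The equation becomes u² - 10u + 21 = 0.
Factor: (u - 7)(u - 3) = 0, so u = 7 or u = 3.
p³ = 7 gives p = ∛(7) ≈ 1.9129.
p³ = 3 gives p = ∛(3) ≈ 1.4422.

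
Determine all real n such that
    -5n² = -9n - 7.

n = -0.5866 or n = 2.3866

Rearrange to standard form: -5n² + 9n + 7 = 0.
Discriminant: (9)² − 4·(-5)·7 = 221.
Quadratic formula: n = (-9 ± √221) / (-10).
So n = 9/10 - √(221)/10 ≈ -0.5866 or n = 9/10 + √(221)/10 ≈ 2.3866.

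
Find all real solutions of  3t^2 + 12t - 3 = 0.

t = -4.2361 or t = 0.2361

Discriminant: (12)^2 - 4*3*(-3) = 180.
Quadratic formula: t = (-12 +/- sqrt(180)) / 6.
So t = -2 + sqrt(5) ~= 0.2361 or t = -sqrt(5) - 2 ~= -4.2361.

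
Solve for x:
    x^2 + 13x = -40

Bring every term to one side: x^2 + 13x + 40 = 0.
Factor: (x + 5)(x + 8) = 0.
So x = -5 or x = -8.

x = -8 or x = -5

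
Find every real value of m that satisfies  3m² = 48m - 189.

m = 7 or m = 9

Bring every term to one side: 3m² - 48m + 189 = 0.
Factor: 3(m - 9)(m - 7) = 0.
So m = 9 or m = 7.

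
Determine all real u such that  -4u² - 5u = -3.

u = -1.693 or u = 0.443

Rearrange to standard form: -4u² - 5u + 3 = 0.
Discriminant: (-5)² − 4·(-4)·3 = 73.
Quadratic formula: u = (5 ± √73) / (-8).
So u = -√(73)/8 - 5/8 ≈ -1.693 or u = -5/8 + √(73)/8 ≈ 0.443.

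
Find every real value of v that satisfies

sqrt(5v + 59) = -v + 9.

Square both sides: 5v + 59 = (-v + 9)^2.
Expand and rearrange: v^2 - 23v + 22 = 0.
Solving gives v = 22 or v = 1.
Check each candidate in the original equation:
  v = 22: sqrt(169) = 13, while -v + 9 = -13 — extraneous.
  v = 1: sqrt(64) = 8, while -v + 9 = 8 — valid.

v = 1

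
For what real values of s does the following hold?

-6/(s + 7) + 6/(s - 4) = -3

Multiply both sides by (s + 7)(s - 4):
-6(s - 4) + 6(s + 7) = -3(s + 7)(s - 4).
Expand and collect terms: -3s^2 - 9s + 18 = 0.
By the quadratic formula, s = (9 +/- sqrt(297)) / -6, so s ~= -4.3723 or s ~= 1.3723.
Neither value makes a denominator zero (s != -7, s != 4), so both are valid.

s = -4.3723 or s = 1.3723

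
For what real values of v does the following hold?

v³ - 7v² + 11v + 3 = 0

Possible rational roots are divisors of 3. Testing v = 3 gives 0, so (v - 3) is a factor.
Divide: v³ - 7v² + 11v + 3 = (v - 3)(v² - 4v - 1).
Apply the quadratic formula to v² - 4v - 1 = 0: v = (4 ± √20)/2, i.e. v ≈ 4.2361 or v ≈ -0.2361.

v = -0.2361 or v = 3 or v = 4.2361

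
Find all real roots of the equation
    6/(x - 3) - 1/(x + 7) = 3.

Multiply both sides by (x - 3)(x + 7):
6(x + 7) - (x - 3) = 3(x - 3)(x + 7).
Expand and collect terms: 3x² + 7x - 108 = 0.
By the quadratic formula, x = (-7 ± √1345) / 6, so x ≈ 4.9457 or x ≈ -7.279.
Neither value makes a denominator zero (x ≠ 3, x ≠ -7), so both are valid.

x = -7.279 or x = 4.9457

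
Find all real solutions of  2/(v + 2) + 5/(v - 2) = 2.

v = -1.4221 or v = 4.9221

Multiply both sides by (v + 2)(v - 2):
2(v - 2) + 5(v + 2) = 2(v + 2)(v - 2).
Expand and collect terms: 2v^2 - 7v - 14 = 0.
By the quadratic formula, v = (7 +/- sqrt(161)) / 4, so v ~= 4.9221 or v ~= -1.4221.
Neither value makes a denominator zero (v != -2, v != 2), so both are valid.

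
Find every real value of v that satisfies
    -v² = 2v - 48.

Bring every term to one side: -v² - 2v + 48 = 0.
Factor: -1(v - 6)(v + 8) = 0.
So v = 6 or v = -8.

v = -8 or v = 6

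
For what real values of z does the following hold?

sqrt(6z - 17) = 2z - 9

z = 7

Square both sides: 6z - 17 = (2z - 9)^2.
Expand and rearrange: 4z^2 - 42z + 98 = 0.
Solving gives z = 7 or z = 3.5.
Check each candidate in the original equation:
  z = 7: sqrt(25) = 5, while 2z - 9 = 5 — valid.
  z = 3.5: sqrt(4) = 2, while 2z - 9 = -2 — extraneous.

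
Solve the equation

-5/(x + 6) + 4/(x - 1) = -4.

Multiply both sides by (x + 6)(x - 1):
-5(x - 1) + 4(x + 6) = -4(x + 6)(x - 1).
Expand and collect terms: -4x^2 - 19x - 5 = 0.
By the quadratic formula, x = (19 +/- sqrt(281)) / -8, so x ~= -4.4704 or x ~= -0.2796.
Neither value makes a denominator zero (x != -6, x != 1), so both are valid.

x = -4.4704 or x = -0.2796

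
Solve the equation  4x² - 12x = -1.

x = 0.0858 or x = 2.9142

Rearrange to standard form: 4x² - 12x + 1 = 0.
Discriminant: (-12)² − 4·4·1 = 128.
Quadratic formula: x = (12 ± √128) / 8.
So x = √(2) + 3/2 ≈ 2.9142 or x = 3/2 - √(2) ≈ 0.0858.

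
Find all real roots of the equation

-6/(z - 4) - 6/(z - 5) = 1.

z = -7.5208 or z = 4.5208

Multiply both sides by (z - 4)(z - 5):
-6(z - 5) - 6(z - 4) = (z - 4)(z - 5).
Expand and collect terms: z² + 3z - 34 = 0.
By the quadratic formula, z = (-3 ± √145) / 2, so z ≈ 4.5208 or z ≈ -7.5208.
Neither value makes a denominator zero (z ≠ 4, z ≠ 5), so both are valid.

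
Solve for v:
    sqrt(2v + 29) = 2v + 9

Square both sides: 2v + 29 = (2v + 9)^2.
Expand and rearrange: 4v^2 + 34v + 52 = 0.
Solving gives v = -2 or v = -6.5.
Check each candidate in the original equation:
  v = -2: sqrt(25) = 5, while 2v + 9 = 5 — valid.
  v = -6.5: sqrt(16) = 4, while 2v + 9 = -4 — extraneous.

v = -2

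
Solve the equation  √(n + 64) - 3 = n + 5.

Isolate the radical: √(n + 64) = n + 8.
Square both sides: n + 64 = (n + 8)².
Expand and rearrange: n² + 15n = 0.
Solving gives n = 0 or n = -15.
Check each candidate in the original equation:
  n = 0: √(64) = 8, while n + 8 = 8 — valid.
  n = -15: √(49) = 7, while n + 8 = -7 — extraneous.

n = 0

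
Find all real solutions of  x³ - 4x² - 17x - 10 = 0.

x = -2 or x = -0.7417 or x = 6.7417

Possible rational roots are divisors of -10. Testing x = -2 gives 0, so (x + 2) is a factor.
Divide: x³ - 4x² - 17x - 10 = (x + 2)(x² - 6x - 5).
Apply the quadratic formula to x² - 6x - 5 = 0: x = (6 ± √56)/2, i.e. x ≈ 6.7417 or x ≈ -0.7417.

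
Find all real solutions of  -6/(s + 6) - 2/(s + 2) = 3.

s = -8.2393 or s = -2.4274

Multiply both sides by (s + 6)(s + 2):
-6(s + 2) - 2(s + 6) = 3(s + 6)(s + 2).
Expand and collect terms: 3s^2 + 32s + 60 = 0.
By the quadratic formula, s = (-32 +/- sqrt(304)) / 6, so s ~= -2.4274 or s ~= -8.2393.
Neither value makes a denominator zero (s != -6, s != -2), so both are valid.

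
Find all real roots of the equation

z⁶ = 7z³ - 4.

z = 0.8562 or z = 1.854

Let u = z³. The equation becomes u² - 7u + 4 = 0.
By the quadratic formula, u = √(33)/2 + 7/2 or u = 7/2 - √(33)/2.
z³ = √(33)/2 + 7/2 gives z = ∛(√(33)/2 + 7/2) ≈ 1.854.
z³ = 7/2 - √(33)/2 gives z = ∛(7/2 - √(33)/2) ≈ 0.8562.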